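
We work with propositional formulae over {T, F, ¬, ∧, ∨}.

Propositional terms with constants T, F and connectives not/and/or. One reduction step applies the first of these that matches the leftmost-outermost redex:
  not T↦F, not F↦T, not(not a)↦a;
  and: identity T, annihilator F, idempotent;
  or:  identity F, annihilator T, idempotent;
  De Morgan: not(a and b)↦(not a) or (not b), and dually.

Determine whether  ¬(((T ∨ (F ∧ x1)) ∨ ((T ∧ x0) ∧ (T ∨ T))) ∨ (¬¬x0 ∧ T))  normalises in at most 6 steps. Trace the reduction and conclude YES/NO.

  start: ¬(((T ∨ (F ∧ x1)) ∨ ((T ∧ x0) ∧ (T ∨ T))) ∨ (¬¬x0 ∧ T))
  →1  ¬((T ∨ (F ∧ x1)) ∨ ((T ∧ x0) ∧ (T ∨ T))) ∧ ¬(¬¬x0 ∧ T)
  →2  (¬(T ∨ (F ∧ x1)) ∧ ¬((T ∧ x0) ∧ (T ∨ T))) ∧ ¬(¬¬x0 ∧ T)
  →3  ((¬T ∧ ¬(F ∧ x1)) ∧ ¬((T ∧ x0) ∧ (T ∨ T))) ∧ ¬(¬¬x0 ∧ T)
  →4  ((F ∧ ¬(F ∧ x1)) ∧ ¬((T ∧ x0) ∧ (T ∨ T))) ∧ ¬(¬¬x0 ∧ T)
  →5  (F ∧ ¬((T ∧ x0) ∧ (T ∨ T))) ∧ ¬(¬¬x0 ∧ T)
  →6  F ∧ ¬(¬¬x0 ∧ T)

Answer: NO — after 6 steps the term is F ∧ ¬(¬¬x0 ∧ T), not yet normal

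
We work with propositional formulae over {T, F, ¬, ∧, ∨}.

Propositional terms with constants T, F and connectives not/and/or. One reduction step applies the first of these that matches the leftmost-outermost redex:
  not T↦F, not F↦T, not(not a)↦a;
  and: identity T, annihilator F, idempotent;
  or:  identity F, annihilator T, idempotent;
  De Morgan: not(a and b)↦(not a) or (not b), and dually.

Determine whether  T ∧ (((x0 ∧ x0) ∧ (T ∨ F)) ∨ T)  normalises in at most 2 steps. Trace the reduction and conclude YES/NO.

Answer: YES — reaches normal form T in 2 ≤ 2 steps

Reduction:
  start: T ∧ (((x0 ∧ x0) ∧ (T ∨ F)) ∨ T)
  step 1: ((x0 ∧ x0) ∧ (T ∨ F)) ∨ T
  step 2: T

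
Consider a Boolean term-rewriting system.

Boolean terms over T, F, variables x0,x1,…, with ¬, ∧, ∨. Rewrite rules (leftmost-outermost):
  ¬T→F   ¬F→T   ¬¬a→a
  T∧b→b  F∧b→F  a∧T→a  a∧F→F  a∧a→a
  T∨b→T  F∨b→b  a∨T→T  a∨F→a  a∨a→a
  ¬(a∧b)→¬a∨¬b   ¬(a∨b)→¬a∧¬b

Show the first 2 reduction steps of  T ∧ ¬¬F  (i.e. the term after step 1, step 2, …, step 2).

  start: T ∧ ¬¬F
  →1  ¬¬F
  →2  F

Answer: after 2 steps: F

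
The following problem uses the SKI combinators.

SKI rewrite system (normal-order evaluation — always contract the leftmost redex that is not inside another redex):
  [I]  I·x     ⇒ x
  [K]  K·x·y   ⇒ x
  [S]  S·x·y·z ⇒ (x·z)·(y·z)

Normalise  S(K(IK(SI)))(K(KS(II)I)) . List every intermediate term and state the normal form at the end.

  start: S(K(IK(SI)))(K(KS(II)I))
  [1] S(K(K(SI)))(K(KS(II)I))
  [2] S(K(K(SI)))(K(SI))

Answer: normal form = S(K(K(SI)))(K(SI))  (in 2 steps)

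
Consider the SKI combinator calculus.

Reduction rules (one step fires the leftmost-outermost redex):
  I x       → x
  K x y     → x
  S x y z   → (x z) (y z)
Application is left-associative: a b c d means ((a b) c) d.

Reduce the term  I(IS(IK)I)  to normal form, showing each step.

Answer: normal form = SKI  (in 3 steps)

Working:
  start: I(IS(IK)I)
  step 1: IS(IK)I
  step 2: S(IK)I
  step 3: SKI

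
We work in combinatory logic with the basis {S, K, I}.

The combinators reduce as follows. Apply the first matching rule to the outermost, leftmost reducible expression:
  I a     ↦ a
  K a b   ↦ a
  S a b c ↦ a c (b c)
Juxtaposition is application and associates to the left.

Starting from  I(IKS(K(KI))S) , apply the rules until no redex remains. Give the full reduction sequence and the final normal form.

  start: I(IKS(K(KI))S)
  →1  IKS(K(KI))S
  →2  KS(K(KI))S
  →3  SS

Answer: normal form = SS  (in 3 steps)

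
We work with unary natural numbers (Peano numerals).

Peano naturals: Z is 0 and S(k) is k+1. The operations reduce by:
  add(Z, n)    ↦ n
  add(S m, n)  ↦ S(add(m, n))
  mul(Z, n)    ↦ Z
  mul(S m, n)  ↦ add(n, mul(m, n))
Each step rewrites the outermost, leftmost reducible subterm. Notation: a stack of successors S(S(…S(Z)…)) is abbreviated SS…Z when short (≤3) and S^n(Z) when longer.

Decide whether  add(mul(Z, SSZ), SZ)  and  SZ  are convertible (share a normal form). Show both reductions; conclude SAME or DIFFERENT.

Answer: SAME — A ⇓ SZ, B ⇓ SZ

Derivation:
Term A:
  start: add(mul(Z, SSZ), SZ)
  →1  add(Z, SZ)
  →2  SZ

Term B:
  start: SZ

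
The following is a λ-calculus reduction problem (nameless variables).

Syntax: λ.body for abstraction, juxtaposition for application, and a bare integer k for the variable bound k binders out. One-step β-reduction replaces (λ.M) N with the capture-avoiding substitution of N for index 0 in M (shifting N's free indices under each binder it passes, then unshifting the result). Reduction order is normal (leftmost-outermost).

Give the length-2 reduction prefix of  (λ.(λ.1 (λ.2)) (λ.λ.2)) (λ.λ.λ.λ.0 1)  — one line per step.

  start: (λ.(λ.1 (λ.2)) (λ.λ.2)) (λ.λ.λ.λ.0 1)
  [1] (λ.(λ.λ.λ.λ.0 1) (λ.λ.λ.λ.λ.0 1)) (λ.λ.λ.λ.λ.λ.0 1)
  [2] (λ.λ.λ.λ.0 1) (λ.λ.λ.λ.λ.0 1)

Answer: after 2 steps: (λ.λ.λ.λ.0 1) (λ.λ.λ.λ.λ.0 1)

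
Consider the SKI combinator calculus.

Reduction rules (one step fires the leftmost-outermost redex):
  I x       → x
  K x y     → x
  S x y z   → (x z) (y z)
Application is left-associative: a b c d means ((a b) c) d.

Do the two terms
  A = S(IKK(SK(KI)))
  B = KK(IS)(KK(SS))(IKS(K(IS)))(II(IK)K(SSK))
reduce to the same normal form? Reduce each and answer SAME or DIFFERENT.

Answer: DIFFERENT — A ⇓ SK, B ⇓ KK

Derivation:
Term A:
  start: S(IKK(SK(KI)))
  step 1: S(KK(SK(KI)))
  step 2: SK

Term B:
  start: KK(IS)(KK(SS))(IKS(K(IS)))(II(IK)K(SSK))
  step 1: K(KK(SS))(IKS(K(IS)))(II(IK)K(SSK))
  step 2: KK(SS)(II(IK)K(SSK))
  step 3: K(II(IK)K(SSK))
  step 4: K(I(IK)K(SSK))
  step 5: K(IKK(SSK))
  step 6: K(KK(SSK))
  step 7: KK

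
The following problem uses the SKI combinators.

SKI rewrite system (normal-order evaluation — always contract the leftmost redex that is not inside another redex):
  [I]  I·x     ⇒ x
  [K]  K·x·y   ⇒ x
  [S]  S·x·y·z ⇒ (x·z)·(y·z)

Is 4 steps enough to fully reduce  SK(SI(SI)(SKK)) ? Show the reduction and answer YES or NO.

  start: SK(SI(SI)(SKK))
  step 1: SK(I(SKK)(SI(SKK)))
  step 2: SK(SKK(SI(SKK)))
  step 3: SK(K(SI(SKK))(K(SI(SKK))))
  step 4: SK(SI(SKK))

Answer: YES — reaches normal form SK(SI(SKK)) in 4 ≤ 4 steps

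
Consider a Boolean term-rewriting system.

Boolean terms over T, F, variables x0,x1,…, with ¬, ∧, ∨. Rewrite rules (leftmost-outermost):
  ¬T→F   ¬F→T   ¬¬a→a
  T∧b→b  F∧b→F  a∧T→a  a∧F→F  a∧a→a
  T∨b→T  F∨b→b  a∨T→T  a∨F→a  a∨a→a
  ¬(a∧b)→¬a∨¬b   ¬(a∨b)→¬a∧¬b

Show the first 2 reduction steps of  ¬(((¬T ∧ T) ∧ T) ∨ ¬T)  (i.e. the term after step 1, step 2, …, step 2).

Answer: after 2 steps: (¬(¬T ∧ T) ∨ ¬T) ∧ ¬¬T

Derivation:
  start: ¬(((¬T ∧ T) ∧ T) ∨ ¬T)
  [1] ¬((¬T ∧ T) ∧ T) ∧ ¬¬T
  [2] (¬(¬T ∧ T) ∨ ¬T) ∧ ¬¬T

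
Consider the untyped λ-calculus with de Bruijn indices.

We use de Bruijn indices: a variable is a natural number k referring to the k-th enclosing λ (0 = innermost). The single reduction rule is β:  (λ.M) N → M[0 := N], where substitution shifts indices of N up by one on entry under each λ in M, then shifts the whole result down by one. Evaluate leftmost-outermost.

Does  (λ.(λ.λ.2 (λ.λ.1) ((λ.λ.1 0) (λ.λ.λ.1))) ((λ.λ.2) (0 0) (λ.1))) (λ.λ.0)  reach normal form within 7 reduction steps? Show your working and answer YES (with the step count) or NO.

  start: (λ.(λ.λ.2 (λ.λ.1) ((λ.λ.1 0) (λ.λ.λ.1))) ((λ.λ.2) (0 0) (λ.1))) (λ.λ.0)
  →1  (λ.λ.(λ.λ.0) (λ.λ.1) ((λ.λ.1 0) (λ.λ.λ.1))) ((λ.λ.λ.λ.0) ((λ.λ.0) (λ.λ.0)) (λ.λ.λ.0))
  →2  λ.(λ.λ.0) (λ.λ.1) ((λ.λ.1 0) (λ.λ.λ.1))
  →3  λ.(λ.0) ((λ.λ.1 0) (λ.λ.λ.1))
  →4  λ.(λ.λ.1 0) (λ.λ.λ.1)
  →5  λ.λ.(λ.λ.λ.1) 0
  →6  λ.λ.λ.λ.1

Answer: YES — reaches normal form λ.λ.λ.λ.1 in 6 ≤ 7 steps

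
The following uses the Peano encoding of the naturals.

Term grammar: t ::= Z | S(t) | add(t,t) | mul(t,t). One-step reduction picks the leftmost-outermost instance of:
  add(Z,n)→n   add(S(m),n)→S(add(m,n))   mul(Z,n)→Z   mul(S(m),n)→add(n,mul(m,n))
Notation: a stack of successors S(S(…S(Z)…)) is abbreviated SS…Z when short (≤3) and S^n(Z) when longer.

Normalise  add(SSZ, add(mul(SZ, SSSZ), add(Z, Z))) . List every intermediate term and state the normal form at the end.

Answer: normal form = S^5(Z)  (in 14 steps)

Derivation:
  start: add(SSZ, add(mul(SZ, SSSZ), add(Z, Z)))
  step 1: S(add(SZ, add(mul(SZ, SSSZ), add(Z, Z))))
  step 2: S(S(add(Z, add(mul(SZ, SSSZ), add(Z, Z)))))
  step 3: S(S(add(mul(SZ, SSSZ), add(Z, Z))))
  step 4: S(S(add(add(SSSZ, mul(Z, SSSZ)), add(Z, Z))))
  step 5: S(S(add(S(add(SSZ, mul(Z, SSSZ))), add(Z, Z))))
  step 6: S(S(S(add(add(SSZ, mul(Z, SSSZ)), add(Z, Z)))))
  step 7: S(S(S(add(S(add(SZ, mul(Z, SSSZ))), add(Z, Z)))))
  step 8: S(S(S(S(add(add(SZ, mul(Z, SSSZ)), add(Z, Z))))))
  step 9: S(S(S(S(add(S(add(Z, mul(Z, SSSZ))), add(Z, Z))))))
  step 10: S(S(S(S(S(add(add(Z, mul(Z, SSSZ)), add(Z, Z)))))))
  step 11: S(S(S(S(S(add(mul(Z, SSSZ), add(Z, Z)))))))
  step 12: S(S(S(S(S(add(Z, add(Z, Z)))))))
  step 13: S(S(S(S(S(add(Z, Z))))))
  step 14: S^5(Z)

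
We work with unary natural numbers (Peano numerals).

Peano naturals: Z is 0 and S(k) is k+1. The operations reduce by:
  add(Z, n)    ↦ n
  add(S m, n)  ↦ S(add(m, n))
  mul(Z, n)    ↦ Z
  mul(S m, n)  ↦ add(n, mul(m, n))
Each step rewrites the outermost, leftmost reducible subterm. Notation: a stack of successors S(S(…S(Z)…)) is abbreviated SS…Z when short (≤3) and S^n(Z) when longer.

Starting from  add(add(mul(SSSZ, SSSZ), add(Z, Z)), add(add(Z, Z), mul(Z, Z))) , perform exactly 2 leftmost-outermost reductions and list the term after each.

Answer: after 2 steps: add(add(S(add(SSZ, mul(SSZ, SSSZ))), add(Z, Z)), add(add(Z, Z), mul(Z, Z)))

Reduction:
  start: add(add(mul(SSSZ, SSSZ), add(Z, Z)), add(add(Z, Z), mul(Z, Z)))
  step 1: add(add(add(SSSZ, mul(SSZ, SSSZ)), add(Z, Z)), add(add(Z, Z), mul(Z, Z)))
  step 2: add(add(S(add(SSZ, mul(SSZ, SSSZ))), add(Z, Z)), add(add(Z, Z), mul(Z, Z)))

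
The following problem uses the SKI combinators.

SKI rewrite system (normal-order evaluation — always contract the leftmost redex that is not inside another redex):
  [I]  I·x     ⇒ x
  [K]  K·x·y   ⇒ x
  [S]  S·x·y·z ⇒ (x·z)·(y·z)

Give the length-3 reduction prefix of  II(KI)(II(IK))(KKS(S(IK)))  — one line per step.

  start: II(KI)(II(IK))(KKS(S(IK)))
  [1] I(KI)(II(IK))(KKS(S(IK)))
  [2] KI(II(IK))(KKS(S(IK)))
  [3] I(KKS(S(IK)))

Answer: after 3 steps: I(KKS(S(IK)))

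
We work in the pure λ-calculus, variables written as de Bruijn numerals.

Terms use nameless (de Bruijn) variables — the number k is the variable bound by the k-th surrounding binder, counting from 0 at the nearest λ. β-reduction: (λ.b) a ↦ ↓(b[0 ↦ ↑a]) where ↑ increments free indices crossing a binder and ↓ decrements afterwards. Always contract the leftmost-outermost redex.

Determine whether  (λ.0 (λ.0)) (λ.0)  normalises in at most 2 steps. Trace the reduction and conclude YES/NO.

  start: (λ.0 (λ.0)) (λ.0)
  step 1: (λ.0) (λ.0)
  step 2: λ.0

Answer: YES — reaches normal form λ.0 in 2 ≤ 2 steps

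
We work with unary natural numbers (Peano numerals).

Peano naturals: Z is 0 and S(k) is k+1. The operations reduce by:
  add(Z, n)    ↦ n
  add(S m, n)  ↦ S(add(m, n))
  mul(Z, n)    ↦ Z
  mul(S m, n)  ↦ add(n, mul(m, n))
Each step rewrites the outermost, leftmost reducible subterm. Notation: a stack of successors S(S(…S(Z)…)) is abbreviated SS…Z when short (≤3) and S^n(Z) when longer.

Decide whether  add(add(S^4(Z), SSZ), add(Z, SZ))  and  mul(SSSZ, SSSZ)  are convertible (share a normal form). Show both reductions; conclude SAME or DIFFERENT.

Term A:
  start: add(add(S^4(Z), SSZ), add(Z, SZ))
  →1  add(S(add(SSSZ, SSZ)), add(Z, SZ))
  →2  S(add(add(SSSZ, SSZ), add(Z, SZ)))
  →3  S(add(S(add(SSZ, SSZ)), add(Z, SZ)))
  →4  S(S(add(add(SSZ, SSZ), add(Z, SZ))))
  →5  S(S(add(S(add(SZ, SSZ)), add(Z, SZ))))
  →6  S(S(S(add(add(SZ, SSZ), add(Z, SZ)))))
  →7  S(S(S(add(S(add(Z, SSZ)), add(Z, SZ)))))
  →8  S(S(S(S(add(add(Z, SSZ), add(Z, SZ))))))
  →9  S(S(S(S(add(SSZ, add(Z, SZ))))))
  →10  S(S(S(S(S(add(SZ, add(Z, SZ)))))))
  →11  S(S(S(S(S(S(add(Z, add(Z, SZ))))))))
  →12  S(S(S(S(S(S(add(Z, SZ)))))))
  →13  S^7(Z)

Term B:
  start: mul(SSSZ, SSSZ)
  →1  add(SSSZ, mul(SSZ, SSSZ))
  →2  S(add(SSZ, mul(SSZ, SSSZ)))
  →3  S(S(add(SZ, mul(SSZ, SSSZ))))
  →4  S(S(S(add(Z, mul(SSZ, SSSZ)))))
  →5  S(S(S(mul(SSZ, SSSZ))))
  →6  S(S(S(add(SSSZ, mul(SZ, SSSZ)))))
  →7  S(S(S(S(add(SSZ, mul(SZ, SSSZ))))))
  →8  S(S(S(S(S(add(SZ, mul(SZ, SSSZ)))))))
  →9  S(S(S(S(S(S(add(Z, mul(SZ, SSSZ))))))))
  →10  S(S(S(S(S(S(mul(SZ, SSSZ)))))))
  →11  S(S(S(S(S(S(add(SSSZ, mul(Z, SSSZ))))))))
  →12  S(S(S(S(S(S(S(add(SSZ, mul(Z, SSSZ)))))))))
  →13  S(S(S(S(S(S(S(S(add(SZ, mul(Z, SSSZ))))))))))
  →14  S(S(S(S(S(S(S(S(S(add(Z, mul(Z, SSSZ)))))))))))
  →15  S(S(S(S(S(S(S(S(S(mul(Z, SSSZ))))))))))
  →16  S^9(Z)

Answer: DIFFERENT — A ⇓ S^7(Z), B ⇓ S^9(Z)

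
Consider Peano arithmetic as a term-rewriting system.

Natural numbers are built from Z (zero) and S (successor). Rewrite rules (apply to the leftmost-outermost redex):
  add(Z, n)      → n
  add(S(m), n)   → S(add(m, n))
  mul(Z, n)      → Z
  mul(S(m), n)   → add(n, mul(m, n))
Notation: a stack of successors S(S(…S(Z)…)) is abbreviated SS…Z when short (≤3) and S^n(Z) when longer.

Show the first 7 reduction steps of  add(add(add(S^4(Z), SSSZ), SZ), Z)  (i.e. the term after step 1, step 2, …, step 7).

Answer: after 7 steps: S(S(add(add(S(add(SZ, SSSZ)), SZ), Z)))

Derivation:
  start: add(add(add(S^4(Z), SSSZ), SZ), Z)
  step 1: add(add(S(add(SSSZ, SSSZ)), SZ), Z)
  step 2: add(S(add(add(SSSZ, SSSZ), SZ)), Z)
  step 3: S(add(add(add(SSSZ, SSSZ), SZ), Z))
  step 4: S(add(add(S(add(SSZ, SSSZ)), SZ), Z))
  step 5: S(add(S(add(add(SSZ, SSSZ), SZ)), Z))
  step 6: S(S(add(add(add(SSZ, SSSZ), SZ), Z)))
  step 7: S(S(add(add(S(add(SZ, SSSZ)), SZ), Z)))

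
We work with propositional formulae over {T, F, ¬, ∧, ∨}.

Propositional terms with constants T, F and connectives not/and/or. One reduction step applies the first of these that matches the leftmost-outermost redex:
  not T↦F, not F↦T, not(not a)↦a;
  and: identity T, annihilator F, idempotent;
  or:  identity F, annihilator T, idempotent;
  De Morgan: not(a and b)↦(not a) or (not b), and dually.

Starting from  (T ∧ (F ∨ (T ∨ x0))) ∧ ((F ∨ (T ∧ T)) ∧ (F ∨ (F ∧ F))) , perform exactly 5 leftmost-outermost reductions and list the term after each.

Answer: after 5 steps: (T ∧ T) ∧ (F ∨ (F ∧ F))

Working:
  start: (T ∧ (F ∨ (T ∨ x0))) ∧ ((F ∨ (T ∧ T)) ∧ (F ∨ (F ∧ F)))
  →1  (F ∨ (T ∨ x0)) ∧ ((F ∨ (T ∧ T)) ∧ (F ∨ (F ∧ F)))
  →2  (T ∨ x0) ∧ ((F ∨ (T ∧ T)) ∧ (F ∨ (F ∧ F)))
  →3  T ∧ ((F ∨ (T ∧ T)) ∧ (F ∨ (F ∧ F)))
  →4  (F ∨ (T ∧ T)) ∧ (F ∨ (F ∧ F))
  →5  (T ∧ T) ∧ (F ∨ (F ∧ F))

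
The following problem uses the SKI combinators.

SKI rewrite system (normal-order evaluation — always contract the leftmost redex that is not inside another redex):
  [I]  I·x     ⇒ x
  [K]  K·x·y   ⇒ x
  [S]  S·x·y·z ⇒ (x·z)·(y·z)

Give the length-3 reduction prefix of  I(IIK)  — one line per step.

  start: I(IIK)
  step 1: IIK
  step 2: IK
  step 3: K

Answer: after 3 steps: K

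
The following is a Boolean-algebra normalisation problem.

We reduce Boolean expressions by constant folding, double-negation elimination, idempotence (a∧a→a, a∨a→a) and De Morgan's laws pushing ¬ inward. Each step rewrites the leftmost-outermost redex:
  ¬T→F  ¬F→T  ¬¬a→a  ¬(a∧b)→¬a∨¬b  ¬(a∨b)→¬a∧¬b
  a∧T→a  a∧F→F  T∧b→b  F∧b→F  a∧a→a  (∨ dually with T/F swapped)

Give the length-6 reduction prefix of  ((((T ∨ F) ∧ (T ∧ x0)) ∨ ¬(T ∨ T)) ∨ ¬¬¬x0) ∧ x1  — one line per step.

  start: ((((T ∨ F) ∧ (T ∧ x0)) ∨ ¬(T ∨ T)) ∨ ¬¬¬x0) ∧ x1
  step 1: (((T ∧ (T ∧ x0)) ∨ ¬(T ∨ T)) ∨ ¬¬¬x0) ∧ x1
  step 2: (((T ∧ x0) ∨ ¬(T ∨ T)) ∨ ¬¬¬x0) ∧ x1
  step 3: ((x0 ∨ ¬(T ∨ T)) ∨ ¬¬¬x0) ∧ x1
  step 4: ((x0 ∨ (¬T ∧ ¬T)) ∨ ¬¬¬x0) ∧ x1
  step 5: ((x0 ∨ ¬T) ∨ ¬¬¬x0) ∧ x1
  step 6: ((x0 ∨ F) ∨ ¬¬¬x0) ∧ x1

Answer: after 6 steps: ((x0 ∨ F) ∨ ¬¬¬x0) ∧ x1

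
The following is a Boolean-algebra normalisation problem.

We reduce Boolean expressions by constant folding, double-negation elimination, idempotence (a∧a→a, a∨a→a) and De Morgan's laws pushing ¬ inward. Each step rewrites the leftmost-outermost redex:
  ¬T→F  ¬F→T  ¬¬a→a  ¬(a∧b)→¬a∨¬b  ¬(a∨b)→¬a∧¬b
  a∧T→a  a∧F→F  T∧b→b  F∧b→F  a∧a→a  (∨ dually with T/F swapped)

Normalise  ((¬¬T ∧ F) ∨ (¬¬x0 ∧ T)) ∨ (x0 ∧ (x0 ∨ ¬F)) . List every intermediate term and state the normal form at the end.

Answer: normal form = x0  (in 8 steps)

Reduction:
  start: ((¬¬T ∧ F) ∨ (¬¬x0 ∧ T)) ∨ (x0 ∧ (x0 ∨ ¬F))
  step 1: (F ∨ (¬¬x0 ∧ T)) ∨ (x0 ∧ (x0 ∨ ¬F))
  step 2: (¬¬x0 ∧ T) ∨ (x0 ∧ (x0 ∨ ¬F))
  step 3: ¬¬x0 ∨ (x0 ∧ (x0 ∨ ¬F))
  step 4: x0 ∨ (x0 ∧ (x0 ∨ ¬F))
  step 5: x0 ∨ (x0 ∧ (x0 ∨ T))
  step 6: x0 ∨ (x0 ∧ T)
  step 7: x0 ∨ x0
  step 8: x0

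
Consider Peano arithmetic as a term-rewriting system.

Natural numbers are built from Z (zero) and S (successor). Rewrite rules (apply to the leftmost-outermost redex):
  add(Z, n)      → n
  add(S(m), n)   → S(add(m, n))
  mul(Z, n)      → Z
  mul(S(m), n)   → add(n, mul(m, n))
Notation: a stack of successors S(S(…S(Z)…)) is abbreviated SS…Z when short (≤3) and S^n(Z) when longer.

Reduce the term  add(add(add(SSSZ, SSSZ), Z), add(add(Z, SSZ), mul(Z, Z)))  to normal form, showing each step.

  start: add(add(add(SSSZ, SSSZ), Z), add(add(Z, SSZ), mul(Z, Z)))
  [1] add(add(S(add(SSZ, SSSZ)), Z), add(add(Z, SSZ), mul(Z, Z)))
  [2] add(S(add(add(SSZ, SSSZ), Z)), add(add(Z, SSZ), mul(Z, Z)))
  [3] S(add(add(add(SSZ, SSSZ), Z), add(add(Z, SSZ), mul(Z, Z))))
  [4] S(add(add(S(add(SZ, SSSZ)), Z), add(add(Z, SSZ), mul(Z, Z))))
  [5] S(add(S(add(add(SZ, SSSZ), Z)), add(add(Z, SSZ), mul(Z, Z))))
  [6] S(S(add(add(add(SZ, SSSZ), Z), add(add(Z, SSZ), mul(Z, Z)))))
  [7] S(S(add(add(S(add(Z, SSSZ)), Z), add(add(Z, SSZ), mul(Z, Z)))))
  [8] S(S(add(S(add(add(Z, SSSZ), Z)), add(add(Z, SSZ), mul(Z, Z)))))
  [9] S(S(S(add(add(add(Z, SSSZ), Z), add(add(Z, SSZ), mul(Z, Z))))))
  [10] S(S(S(add(add(SSSZ, Z), add(add(Z, SSZ), mul(Z, Z))))))
  [11] S(S(S(add(S(add(SSZ, Z)), add(add(Z, SSZ), mul(Z, Z))))))
  [12] S(S(S(S(add(add(SSZ, Z), add(add(Z, SSZ), mul(Z, Z)))))))
  [13] S(S(S(S(add(S(add(SZ, Z)), add(add(Z, SSZ), mul(Z, Z)))))))
  [14] S(S(S(S(S(add(add(SZ, Z), add(add(Z, SSZ), mul(Z, Z))))))))
  [15] S(S(S(S(S(add(S(add(Z, Z)), add(add(Z, SSZ), mul(Z, Z))))))))
  [16] S(S(S(S(S(S(add(add(Z, Z), add(add(Z, SSZ), mul(Z, Z)))))))))
  [17] S(S(S(S(S(S(add(Z, add(add(Z, SSZ), mul(Z, Z)))))))))
  [18] S(S(S(S(S(S(add(add(Z, SSZ), mul(Z, Z))))))))
  [19] S(S(S(S(S(S(add(SSZ, mul(Z, Z))))))))
  [20] S(S(S(S(S(S(S(add(SZ, mul(Z, Z)))))))))
  [21] S(S(S(S(S(S(S(S(add(Z, mul(Z, Z))))))))))
  [22] S(S(S(S(S(S(S(S(mul(Z, Z)))))))))
  [23] S^8(Z)

Answer: normal form = S^8(Z)  (in 23 steps)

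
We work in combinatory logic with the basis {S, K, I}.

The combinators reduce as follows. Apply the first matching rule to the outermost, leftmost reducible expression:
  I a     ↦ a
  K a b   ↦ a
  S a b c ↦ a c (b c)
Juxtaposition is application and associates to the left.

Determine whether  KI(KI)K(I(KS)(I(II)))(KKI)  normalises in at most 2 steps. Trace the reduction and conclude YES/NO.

Answer: NO — after 2 steps the term is K(I(KS)(I(II)))(KKI), not yet normal

Reduction:
  start: KI(KI)K(I(KS)(I(II)))(KKI)
  →1  IK(I(KS)(I(II)))(KKI)
  →2  K(I(KS)(I(II)))(KKI)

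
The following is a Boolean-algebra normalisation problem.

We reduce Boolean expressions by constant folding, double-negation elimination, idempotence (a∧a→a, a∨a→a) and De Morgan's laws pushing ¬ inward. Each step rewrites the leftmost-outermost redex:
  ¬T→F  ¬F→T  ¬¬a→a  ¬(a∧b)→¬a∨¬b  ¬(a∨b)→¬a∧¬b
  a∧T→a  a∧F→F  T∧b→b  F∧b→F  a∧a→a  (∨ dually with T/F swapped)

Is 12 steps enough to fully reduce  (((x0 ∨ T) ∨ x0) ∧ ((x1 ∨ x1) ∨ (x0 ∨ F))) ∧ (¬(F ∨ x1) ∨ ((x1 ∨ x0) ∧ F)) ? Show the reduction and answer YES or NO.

Answer: YES — reaches normal form (x1 ∨ x0) ∧ ¬x1 in 10 ≤ 12 steps

Reduction:
  start: (((x0 ∨ T) ∨ x0) ∧ ((x1 ∨ x1) ∨ (x0 ∨ F))) ∧ (¬(F ∨ x1) ∨ ((x1 ∨ x0) ∧ F))
  →1  ((T ∨ x0) ∧ ((x1 ∨ x1) ∨ (x0 ∨ F))) ∧ (¬(F ∨ x1) ∨ ((x1 ∨ x0) ∧ F))
  →2  (T ∧ ((x1 ∨ x1) ∨ (x0 ∨ F))) ∧ (¬(F ∨ x1) ∨ ((x1 ∨ x0) ∧ F))
  →3  ((x1 ∨ x1) ∨ (x0 ∨ F)) ∧ (¬(F ∨ x1) ∨ ((x1 ∨ x0) ∧ F))
  →4  (x1 ∨ (x0 ∨ F)) ∧ (¬(F ∨ x1) ∨ ((x1 ∨ x0) ∧ F))
  →5  (x1 ∨ x0) ∧ (¬(F ∨ x1) ∨ ((x1 ∨ x0) ∧ F))
  →6  (x1 ∨ x0) ∧ ((¬F ∧ ¬x1) ∨ ((x1 ∨ x0) ∧ F))
  →7  (x1 ∨ x0) ∧ ((T ∧ ¬x1) ∨ ((x1 ∨ x0) ∧ F))
  →8  (x1 ∨ x0) ∧ (¬x1 ∨ ((x1 ∨ x0) ∧ F))
  →9  (x1 ∨ x0) ∧ (¬x1 ∨ F)
  →10  (x1 ∨ x0) ∧ ¬x1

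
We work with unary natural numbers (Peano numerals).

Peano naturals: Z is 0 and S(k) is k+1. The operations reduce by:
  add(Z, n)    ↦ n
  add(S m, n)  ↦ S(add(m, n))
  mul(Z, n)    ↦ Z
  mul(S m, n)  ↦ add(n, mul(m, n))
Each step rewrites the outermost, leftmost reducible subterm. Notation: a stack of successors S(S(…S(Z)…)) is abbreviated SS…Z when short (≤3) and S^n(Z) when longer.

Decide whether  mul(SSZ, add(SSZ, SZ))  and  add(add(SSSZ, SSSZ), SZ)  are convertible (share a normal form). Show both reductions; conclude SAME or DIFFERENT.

Answer: DIFFERENT — A ⇓ S^6(Z), B ⇓ S^7(Z)

Reduction:
Term A:
  start: mul(SSZ, add(SSZ, SZ))
  step 1: add(add(SSZ, SZ), mul(SZ, add(SSZ, SZ)))
  step 2: add(S(add(SZ, SZ)), mul(SZ, add(SSZ, SZ)))
  step 3: S(add(add(SZ, SZ), mul(SZ, add(SSZ, SZ))))
  step 4: S(add(S(add(Z, SZ)), mul(SZ, add(SSZ, SZ))))
  step 5: S(S(add(add(Z, SZ), mul(SZ, add(SSZ, SZ)))))
  step 6: S(S(add(SZ, mul(SZ, add(SSZ, SZ)))))
  step 7: S(S(S(add(Z, mul(SZ, add(SSZ, SZ))))))
  step 8: S(S(S(mul(SZ, add(SSZ, SZ)))))
  step 9: S(S(S(add(add(SSZ, SZ), mul(Z, add(SSZ, SZ))))))
  step 10: S(S(S(add(S(add(SZ, SZ)), mul(Z, add(SSZ, SZ))))))
  step 11: S(S(S(S(add(add(SZ, SZ), mul(Z, add(SSZ, SZ)))))))
  step 12: S(S(S(S(add(S(add(Z, SZ)), mul(Z, add(SSZ, SZ)))))))
  step 13: S(S(S(S(S(add(add(Z, SZ), mul(Z, add(SSZ, SZ))))))))
  step 14: S(S(S(S(S(add(SZ, mul(Z, add(SSZ, SZ))))))))
  step 15: S(S(S(S(S(S(add(Z, mul(Z, add(SSZ, SZ)))))))))
  step 16: S(S(S(S(S(S(mul(Z, add(SSZ, SZ))))))))
  step 17: S^6(Z)

Term B:
  start: add(add(SSSZ, SSSZ), SZ)
  step 1: add(S(add(SSZ, SSSZ)), SZ)
  step 2: S(add(add(SSZ, SSSZ), SZ))
  step 3: S(add(S(add(SZ, SSSZ)), SZ))
  step 4: S(S(add(add(SZ, SSSZ), SZ)))
  step 5: S(S(add(S(add(Z, SSSZ)), SZ)))
  step 6: S(S(S(add(add(Z, SSSZ), SZ))))
  step 7: S(S(S(add(SSSZ, SZ))))
  step 8: S(S(S(S(add(SSZ, SZ)))))
  step 9: S(S(S(S(S(add(SZ, SZ))))))
  step 10: S(S(S(S(S(S(add(Z, SZ)))))))
  step 11: S^7(Z)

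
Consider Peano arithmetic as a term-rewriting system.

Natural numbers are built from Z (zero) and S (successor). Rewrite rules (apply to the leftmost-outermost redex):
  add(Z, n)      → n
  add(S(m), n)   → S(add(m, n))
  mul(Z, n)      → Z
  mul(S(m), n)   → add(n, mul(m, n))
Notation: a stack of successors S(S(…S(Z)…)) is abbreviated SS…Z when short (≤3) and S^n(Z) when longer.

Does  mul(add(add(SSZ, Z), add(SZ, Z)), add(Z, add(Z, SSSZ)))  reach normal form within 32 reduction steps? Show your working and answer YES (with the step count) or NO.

  start: mul(add(add(SSZ, Z), add(SZ, Z)), add(Z, add(Z, SSSZ)))
  step 1: mul(add(S(add(SZ, Z)), add(SZ, Z)), add(Z, add(Z, SSSZ)))
  step 2: mul(S(add(add(SZ, Z), add(SZ, Z))), add(Z, add(Z, SSSZ)))
  step 3: add(add(Z, add(Z, SSSZ)), mul(add(add(SZ, Z), add(SZ, Z)), add(Z, add(Z, SSSZ))))
  step 4: add(add(Z, SSSZ), mul(add(add(SZ, Z), add(SZ, Z)), add(Z, add(Z, SSSZ))))
  step 5: add(SSSZ, mul(add(add(SZ, Z), add(SZ, Z)), add(Z, add(Z, SSSZ))))
  step 6: S(add(SSZ, mul(add(add(SZ, Z), add(SZ, Z)), add(Z, add(Z, SSSZ)))))
  step 7: S(S(add(SZ, mul(add(add(SZ, Z), add(SZ, Z)), add(Z, add(Z, SSSZ))))))
  step 8: S(S(S(add(Z, mul(add(add(SZ, Z), add(SZ, Z)), add(Z, add(Z, SSSZ)))))))
  step 9: S(S(S(mul(add(add(SZ, Z), add(SZ, Z)), add(Z, add(Z, SSSZ))))))
  step 10: S(S(S(mul(add(S(add(Z, Z)), add(SZ, Z)), add(Z, add(Z, SSSZ))))))
  step 11: S(S(S(mul(S(add(add(Z, Z), add(SZ, Z))), add(Z, add(Z, SSSZ))))))
  step 12: S(S(S(add(add(Z, add(Z, SSSZ)), mul(add(add(Z, Z), add(SZ, Z)), add(Z, add(Z, SSSZ)))))))
  step 13: S(S(S(add(add(Z, SSSZ), mul(add(add(Z, Z), add(SZ, Z)), add(Z, add(Z, SSSZ)))))))
  step 14: S(S(S(add(SSSZ, mul(add(add(Z, Z), add(SZ, Z)), add(Z, add(Z, SSSZ)))))))
  step 15: S(S(S(S(add(SSZ, mul(add(add(Z, Z), add(SZ, Z)), add(Z, add(Z, SSSZ))))))))
  step 16: S(S(S(S(S(add(SZ, mul(add(add(Z, Z), add(SZ, Z)), add(Z, add(Z, SSSZ)))))))))
  step 17: S(S(S(S(S(S(add(Z, mul(add(add(Z, Z), add(SZ, Z)), add(Z, add(Z, SSSZ))))))))))
  step 18: S(S(S(S(S(S(mul(add(add(Z, Z), add(SZ, Z)), add(Z, add(Z, SSSZ)))))))))
  step 19: S(S(S(S(S(S(mul(add(Z, add(SZ, Z)), add(Z, add(Z, SSSZ)))))))))
  step 20: S(S(S(S(S(S(mul(add(SZ, Z), add(Z, add(Z, SSSZ)))))))))
  step 21: S(S(S(S(S(S(mul(S(add(Z, Z)), add(Z, add(Z, SSSZ)))))))))
  step 22: S(S(S(S(S(S(add(add(Z, add(Z, SSSZ)), mul(add(Z, Z), add(Z, add(Z, SSSZ))))))))))
  step 23: S(S(S(S(S(S(add(add(Z, SSSZ), mul(add(Z, Z), add(Z, add(Z, SSSZ))))))))))
  step 24: S(S(S(S(S(S(add(SSSZ, mul(add(Z, Z), add(Z, add(Z, SSSZ))))))))))
  step 25: S(S(S(S(S(S(S(add(SSZ, mul(add(Z, Z), add(Z, add(Z, SSSZ)))))))))))
  step 26: S(S(S(S(S(S(S(S(add(SZ, mul(add(Z, Z), add(Z, add(Z, SSSZ))))))))))))
  step 27: S(S(S(S(S(S(S(S(S(add(Z, mul(add(Z, Z), add(Z, add(Z, SSSZ)))))))))))))
  step 28: S(S(S(S(S(S(S(S(S(mul(add(Z, Z), add(Z, add(Z, SSSZ))))))))))))
  step 29: S(S(S(S(S(S(S(S(S(mul(Z, add(Z, add(Z, SSSZ))))))))))))
  step 30: S^9(Z)

Answer: YES — reaches normal form S^9(Z) in 30 ≤ 32 steps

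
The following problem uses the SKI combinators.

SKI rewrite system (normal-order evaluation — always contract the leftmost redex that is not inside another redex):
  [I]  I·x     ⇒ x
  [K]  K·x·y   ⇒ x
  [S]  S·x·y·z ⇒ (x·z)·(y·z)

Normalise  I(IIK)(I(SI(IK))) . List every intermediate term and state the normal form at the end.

Answer: normal form = K(SIK)  (in 5 steps)

Derivation:
  start: I(IIK)(I(SI(IK)))
  →1  IIK(I(SI(IK)))
  →2  IK(I(SI(IK)))
  →3  K(I(SI(IK)))
  →4  K(SI(IK))
  →5  K(SIK)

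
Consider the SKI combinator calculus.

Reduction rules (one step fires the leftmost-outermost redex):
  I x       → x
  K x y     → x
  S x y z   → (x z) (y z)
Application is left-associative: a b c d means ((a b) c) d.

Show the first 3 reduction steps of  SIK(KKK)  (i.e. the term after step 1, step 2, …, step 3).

Answer: after 3 steps: K(K(KKK))

Working:
  start: SIK(KKK)
  step 1: I(KKK)(K(KKK))
  step 2: KKK(K(KKK))
  step 3: K(K(KKK))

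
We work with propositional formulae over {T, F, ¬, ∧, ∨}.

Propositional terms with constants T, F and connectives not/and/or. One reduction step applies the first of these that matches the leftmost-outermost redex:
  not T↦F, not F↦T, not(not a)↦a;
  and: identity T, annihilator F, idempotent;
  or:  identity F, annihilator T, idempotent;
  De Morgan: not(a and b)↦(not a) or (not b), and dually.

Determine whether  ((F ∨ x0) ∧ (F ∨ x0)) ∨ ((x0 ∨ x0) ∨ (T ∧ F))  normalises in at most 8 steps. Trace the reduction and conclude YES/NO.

Answer: YES — reaches normal form x0 in 6 ≤ 8 steps

Reduction:
  start: ((F ∨ x0) ∧ (F ∨ x0)) ∨ ((x0 ∨ x0) ∨ (T ∧ F))
  →1  (F ∨ x0) ∨ ((x0 ∨ x0) ∨ (T ∧ F))
  →2  x0 ∨ ((x0 ∨ x0) ∨ (T ∧ F))
  →3  x0 ∨ (x0 ∨ (T ∧ F))
  →4  x0 ∨ (x0 ∨ F)
  →5  x0 ∨ x0
  →6  x0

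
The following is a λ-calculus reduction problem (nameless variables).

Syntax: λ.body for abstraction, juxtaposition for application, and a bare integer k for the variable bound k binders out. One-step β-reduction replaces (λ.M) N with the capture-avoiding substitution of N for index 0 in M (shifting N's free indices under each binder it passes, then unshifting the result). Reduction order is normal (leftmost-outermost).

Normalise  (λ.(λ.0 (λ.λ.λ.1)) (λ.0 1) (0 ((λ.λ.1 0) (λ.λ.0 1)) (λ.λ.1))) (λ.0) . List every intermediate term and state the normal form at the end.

Answer: normal form = λ.λ.0 (λ.λ.1)  (in 9 steps)

Working:
  start: (λ.(λ.0 (λ.λ.λ.1)) (λ.0 1) (0 ((λ.λ.1 0) (λ.λ.0 1)) (λ.λ.1))) (λ.0)
  [1] (λ.0 (λ.λ.λ.1)) (λ.0 (λ.0)) ((λ.0) ((λ.λ.1 0) (λ.λ.0 1)) (λ.λ.1))
  [2] (λ.0 (λ.0)) (λ.λ.λ.1) ((λ.0) ((λ.λ.1 0) (λ.λ.0 1)) (λ.λ.1))
  [3] (λ.λ.λ.1) (λ.0) ((λ.0) ((λ.λ.1 0) (λ.λ.0 1)) (λ.λ.1))
  [4] (λ.λ.1) ((λ.0) ((λ.λ.1 0) (λ.λ.0 1)) (λ.λ.1))
  [5] λ.(λ.0) ((λ.λ.1 0) (λ.λ.0 1)) (λ.λ.1)
  [6] λ.(λ.λ.1 0) (λ.λ.0 1) (λ.λ.1)
  [7] λ.(λ.(λ.λ.0 1) 0) (λ.λ.1)
  [8] λ.(λ.λ.0 1) (λ.λ.1)
  [9] λ.λ.0 (λ.λ.1)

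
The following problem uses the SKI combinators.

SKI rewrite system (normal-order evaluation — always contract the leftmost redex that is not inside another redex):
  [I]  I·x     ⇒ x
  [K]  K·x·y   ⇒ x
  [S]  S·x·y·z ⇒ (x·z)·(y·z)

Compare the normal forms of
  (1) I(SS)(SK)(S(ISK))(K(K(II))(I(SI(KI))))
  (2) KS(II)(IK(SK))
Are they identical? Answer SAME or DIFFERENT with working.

Answer: DIFFERENT — A ⇓ I, B ⇓ S(K(SK))

Reduction:
Term A:
  start: I(SS)(SK)(S(ISK))(K(K(II))(I(SI(KI))))
  →1  SS(SK)(S(ISK))(K(K(II))(I(SI(KI))))
  →2  S(S(ISK))(SK(S(ISK)))(K(K(II))(I(SI(KI))))
  →3  S(ISK)(K(K(II))(I(SI(KI))))(SK(S(ISK))(K(K(II))(I(SI(KI)))))
  →4  ISK(SK(S(ISK))(K(K(II))(I(SI(KI)))))(K(K(II))(I(SI(KI)))(SK(S(ISK))(K(K(II))(I(SI(KI))))))
  →5  SK(SK(S(ISK))(K(K(II))(I(SI(KI)))))(K(K(II))(I(SI(KI)))(SK(S(ISK))(K(K(II))(I(SI(KI))))))
  →6  K(K(K(II))(I(SI(KI)))(SK(S(ISK))(K(K(II))(I(SI(KI))))))(SK(S(ISK))(K(K(II))(I(SI(KI))))(K(K(II))(I(SI(KI)))(SK(S(ISK))(K(K(II))(I(SI(KI)))))))
  →7  K(K(II))(I(SI(KI)))(SK(S(ISK))(K(K(II))(I(SI(KI)))))
  →8  K(II)(SK(S(ISK))(K(K(II))(I(SI(KI)))))
  →9  II
  →10  I

Term B:
  start: KS(II)(IK(SK))
  →1  S(IK(SK))
  →2  S(K(SK))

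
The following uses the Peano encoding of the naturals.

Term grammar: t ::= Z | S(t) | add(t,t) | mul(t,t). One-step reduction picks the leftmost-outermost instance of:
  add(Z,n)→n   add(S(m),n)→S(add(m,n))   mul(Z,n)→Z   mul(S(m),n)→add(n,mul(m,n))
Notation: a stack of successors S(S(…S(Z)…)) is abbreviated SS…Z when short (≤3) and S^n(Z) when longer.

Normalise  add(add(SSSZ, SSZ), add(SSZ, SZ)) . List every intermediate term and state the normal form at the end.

  start: add(add(SSSZ, SSZ), add(SSZ, SZ))
  step 1: add(S(add(SSZ, SSZ)), add(SSZ, SZ))
  step 2: S(add(add(SSZ, SSZ), add(SSZ, SZ)))
  step 3: S(add(S(add(SZ, SSZ)), add(SSZ, SZ)))
  step 4: S(S(add(add(SZ, SSZ), add(SSZ, SZ))))
  step 5: S(S(add(S(add(Z, SSZ)), add(SSZ, SZ))))
  step 6: S(S(S(add(add(Z, SSZ), add(SSZ, SZ)))))
  step 7: S(S(S(add(SSZ, add(SSZ, SZ)))))
  step 8: S(S(S(S(add(SZ, add(SSZ, SZ))))))
  step 9: S(S(S(S(S(add(Z, add(SSZ, SZ)))))))
  step 10: S(S(S(S(S(add(SSZ, SZ))))))
  step 11: S(S(S(S(S(S(add(SZ, SZ)))))))
  step 12: S(S(S(S(S(S(S(add(Z, SZ))))))))
  step 13: S^8(Z)

Answer: normal form = S^8(Z)  (in 13 steps)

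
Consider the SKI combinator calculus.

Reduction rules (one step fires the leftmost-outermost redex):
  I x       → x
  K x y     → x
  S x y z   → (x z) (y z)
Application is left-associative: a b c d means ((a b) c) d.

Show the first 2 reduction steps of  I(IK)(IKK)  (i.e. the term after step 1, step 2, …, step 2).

Answer: after 2 steps: K(IKK)

Derivation:
  start: I(IK)(IKK)
  →1  IK(IKK)
  →2  K(IKK)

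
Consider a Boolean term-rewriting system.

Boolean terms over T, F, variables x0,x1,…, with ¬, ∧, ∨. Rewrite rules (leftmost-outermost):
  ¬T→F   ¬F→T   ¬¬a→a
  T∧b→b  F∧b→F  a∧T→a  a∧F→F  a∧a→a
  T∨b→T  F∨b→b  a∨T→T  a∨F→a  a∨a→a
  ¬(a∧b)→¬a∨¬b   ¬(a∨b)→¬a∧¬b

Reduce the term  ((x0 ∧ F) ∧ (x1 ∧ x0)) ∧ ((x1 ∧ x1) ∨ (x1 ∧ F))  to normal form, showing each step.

Answer: normal form = F  (in 3 steps)

Reduction:
  start: ((x0 ∧ F) ∧ (x1 ∧ x0)) ∧ ((x1 ∧ x1) ∨ (x1 ∧ F))
  [1] (F ∧ (x1 ∧ x0)) ∧ ((x1 ∧ x1) ∨ (x1 ∧ F))
  [2] F ∧ ((x1 ∧ x1) ∨ (x1 ∧ F))
  [3] F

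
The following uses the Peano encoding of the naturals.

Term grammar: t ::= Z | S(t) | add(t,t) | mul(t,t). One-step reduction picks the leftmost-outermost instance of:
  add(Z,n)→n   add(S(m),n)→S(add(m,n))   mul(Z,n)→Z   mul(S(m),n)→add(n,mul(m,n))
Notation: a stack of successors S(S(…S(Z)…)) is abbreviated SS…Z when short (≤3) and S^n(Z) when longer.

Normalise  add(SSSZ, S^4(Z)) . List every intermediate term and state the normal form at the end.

Answer: normal form = S^7(Z)  (in 4 steps)

Reduction:
  start: add(SSSZ, S^4(Z))
  step 1: S(add(SSZ, S^4(Z)))
  step 2: S(S(add(SZ, S^4(Z))))
  step 3: S(S(S(add(Z, S^4(Z)))))
  step 4: S^7(Z)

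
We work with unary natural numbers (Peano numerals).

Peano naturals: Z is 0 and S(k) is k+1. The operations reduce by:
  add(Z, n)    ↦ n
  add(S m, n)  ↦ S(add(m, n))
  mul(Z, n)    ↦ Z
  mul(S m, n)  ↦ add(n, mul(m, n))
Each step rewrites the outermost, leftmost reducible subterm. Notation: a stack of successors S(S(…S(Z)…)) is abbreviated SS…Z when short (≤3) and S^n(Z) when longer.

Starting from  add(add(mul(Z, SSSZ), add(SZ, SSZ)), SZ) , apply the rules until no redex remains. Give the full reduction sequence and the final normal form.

Answer: normal form = S^4(Z)  (in 8 steps)

Reduction:
  start: add(add(mul(Z, SSSZ), add(SZ, SSZ)), SZ)
  step 1: add(add(Z, add(SZ, SSZ)), SZ)
  step 2: add(add(SZ, SSZ), SZ)
  step 3: add(S(add(Z, SSZ)), SZ)
  step 4: S(add(add(Z, SSZ), SZ))
  step 5: S(add(SSZ, SZ))
  step 6: S(S(add(SZ, SZ)))
  step 7: S(S(S(add(Z, SZ))))
  step 8: S^4(Z)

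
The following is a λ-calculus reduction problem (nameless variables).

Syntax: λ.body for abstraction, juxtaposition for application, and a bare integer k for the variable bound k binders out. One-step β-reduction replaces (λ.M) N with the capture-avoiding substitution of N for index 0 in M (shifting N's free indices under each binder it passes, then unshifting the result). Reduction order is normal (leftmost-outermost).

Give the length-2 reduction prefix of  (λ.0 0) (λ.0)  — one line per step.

Answer: after 2 steps: λ.0

Derivation:
  start: (λ.0 0) (λ.0)
  [1] (λ.0) (λ.0)
  [2] λ.0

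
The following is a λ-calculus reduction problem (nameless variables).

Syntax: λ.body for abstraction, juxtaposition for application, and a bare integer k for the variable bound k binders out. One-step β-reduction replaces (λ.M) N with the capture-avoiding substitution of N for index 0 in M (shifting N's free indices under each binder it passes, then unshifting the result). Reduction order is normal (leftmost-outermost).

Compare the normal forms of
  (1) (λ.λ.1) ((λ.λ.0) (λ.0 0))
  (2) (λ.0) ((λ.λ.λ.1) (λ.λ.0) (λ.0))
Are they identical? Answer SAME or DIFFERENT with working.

Answer: SAME — A ⇓ λ.λ.0, B ⇓ λ.λ.0

Derivation:
Term A:
  start: (λ.λ.1) ((λ.λ.0) (λ.0 0))
  [1] λ.(λ.λ.0) (λ.0 0)
  [2] λ.λ.0

Term B:
  start: (λ.0) ((λ.λ.λ.1) (λ.λ.0) (λ.0))
  [1] (λ.λ.λ.1) (λ.λ.0) (λ.0)
  [2] (λ.λ.1) (λ.0)
  [3] λ.λ.0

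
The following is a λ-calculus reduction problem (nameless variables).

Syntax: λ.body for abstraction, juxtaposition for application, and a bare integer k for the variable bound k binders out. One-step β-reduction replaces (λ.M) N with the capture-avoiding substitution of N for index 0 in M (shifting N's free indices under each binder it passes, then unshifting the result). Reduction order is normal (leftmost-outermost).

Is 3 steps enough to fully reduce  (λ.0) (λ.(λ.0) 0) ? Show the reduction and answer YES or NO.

  start: (λ.0) (λ.(λ.0) 0)
  [1] λ.(λ.0) 0
  [2] λ.0

Answer: YES — reaches normal form λ.0 in 2 ≤ 3 steps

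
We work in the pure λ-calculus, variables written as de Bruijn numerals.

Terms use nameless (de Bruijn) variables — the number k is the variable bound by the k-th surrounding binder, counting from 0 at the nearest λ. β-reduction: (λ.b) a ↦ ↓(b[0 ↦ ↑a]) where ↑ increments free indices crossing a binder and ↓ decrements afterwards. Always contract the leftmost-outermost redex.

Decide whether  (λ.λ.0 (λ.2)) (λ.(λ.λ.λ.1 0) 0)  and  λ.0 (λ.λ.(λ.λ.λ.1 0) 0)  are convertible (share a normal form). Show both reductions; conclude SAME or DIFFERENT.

Answer: SAME — A ⇓ λ.0 (λ.λ.λ.λ.1 0), B ⇓ λ.0 (λ.λ.λ.λ.1 0)

Reduction:
Term A:
  start: (λ.λ.0 (λ.2)) (λ.(λ.λ.λ.1 0) 0)
  →1  λ.0 (λ.λ.(λ.λ.λ.1 0) 0)
  →2  λ.0 (λ.λ.λ.λ.1 0)

Term B:
  start: λ.0 (λ.λ.(λ.λ.λ.1 0) 0)
  →1  λ.0 (λ.λ.λ.λ.1 0)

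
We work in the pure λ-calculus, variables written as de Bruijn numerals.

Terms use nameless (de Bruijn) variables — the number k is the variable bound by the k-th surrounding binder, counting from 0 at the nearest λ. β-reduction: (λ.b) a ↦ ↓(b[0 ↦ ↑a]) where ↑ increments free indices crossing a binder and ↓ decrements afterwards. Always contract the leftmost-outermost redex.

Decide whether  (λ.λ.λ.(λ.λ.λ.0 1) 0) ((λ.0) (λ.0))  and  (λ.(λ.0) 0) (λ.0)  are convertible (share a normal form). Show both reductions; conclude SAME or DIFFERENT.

Term A:
  start: (λ.λ.λ.(λ.λ.λ.0 1) 0) ((λ.0) (λ.0))
  step 1: λ.λ.(λ.λ.λ.0 1) 0
  step 2: λ.λ.λ.λ.0 1

Term B:
  start: (λ.(λ.0) 0) (λ.0)
  step 1: (λ.0) (λ.0)
  step 2: λ.0

Answer: DIFFERENT — A ⇓ λ.λ.λ.λ.0 1, B ⇓ λ.0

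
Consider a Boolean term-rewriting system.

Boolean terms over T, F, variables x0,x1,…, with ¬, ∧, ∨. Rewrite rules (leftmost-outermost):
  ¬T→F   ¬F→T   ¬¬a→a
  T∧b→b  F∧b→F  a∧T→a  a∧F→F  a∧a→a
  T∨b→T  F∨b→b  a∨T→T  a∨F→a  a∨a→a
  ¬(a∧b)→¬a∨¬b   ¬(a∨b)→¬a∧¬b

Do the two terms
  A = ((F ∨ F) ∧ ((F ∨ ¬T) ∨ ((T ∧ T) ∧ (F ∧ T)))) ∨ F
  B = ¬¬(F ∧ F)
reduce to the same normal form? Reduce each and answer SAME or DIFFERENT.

Term A:
  start: ((F ∨ F) ∧ ((F ∨ ¬T) ∨ ((T ∧ T) ∧ (F ∧ T)))) ∨ F
  step 1: (F ∨ F) ∧ ((F ∨ ¬T) ∨ ((T ∧ T) ∧ (F ∧ T)))
  step 2: F ∧ ((F ∨ ¬T) ∨ ((T ∧ T) ∧ (F ∧ T)))
  step 3: F

Term B:
  start: ¬¬(F ∧ F)
  step 1: F ∧ F
  step 2: F

Answer: SAME — A ⇓ F, B ⇓ F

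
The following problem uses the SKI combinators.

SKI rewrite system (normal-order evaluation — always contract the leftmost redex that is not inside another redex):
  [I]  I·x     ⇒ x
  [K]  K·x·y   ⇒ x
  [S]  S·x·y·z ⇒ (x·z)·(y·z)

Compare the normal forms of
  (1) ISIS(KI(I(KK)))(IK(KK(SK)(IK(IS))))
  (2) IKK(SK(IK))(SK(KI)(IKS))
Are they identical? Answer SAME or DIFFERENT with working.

Term A:
  start: ISIS(KI(I(KK)))(IK(KK(SK)(IK(IS))))
  →1  SIS(KI(I(KK)))(IK(KK(SK)(IK(IS))))
  →2  I(KI(I(KK)))(S(KI(I(KK))))(IK(KK(SK)(IK(IS))))
  →3  KI(I(KK))(S(KI(I(KK))))(IK(KK(SK)(IK(IS))))
  →4  I(S(KI(I(KK))))(IK(KK(SK)(IK(IS))))
  →5  S(KI(I(KK)))(IK(KK(SK)(IK(IS))))
  →6  SI(IK(KK(SK)(IK(IS))))
  →7  SI(K(KK(SK)(IK(IS))))
  →8  SI(K(K(IK(IS))))
  →9  SI(K(K(K(IS))))
  →10  SI(K(K(KS)))

Term B:
  start: IKK(SK(IK))(SK(KI)(IKS))
  →1  KK(SK(IK))(SK(KI)(IKS))
  →2  K(SK(KI)(IKS))
  →3  K(K(IKS)(KI(IKS)))
  →4  K(IKS)
  →5  K(KS)

Answer: DIFFERENT — A ⇓ SI(K(K(KS))), B ⇓ K(KS)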